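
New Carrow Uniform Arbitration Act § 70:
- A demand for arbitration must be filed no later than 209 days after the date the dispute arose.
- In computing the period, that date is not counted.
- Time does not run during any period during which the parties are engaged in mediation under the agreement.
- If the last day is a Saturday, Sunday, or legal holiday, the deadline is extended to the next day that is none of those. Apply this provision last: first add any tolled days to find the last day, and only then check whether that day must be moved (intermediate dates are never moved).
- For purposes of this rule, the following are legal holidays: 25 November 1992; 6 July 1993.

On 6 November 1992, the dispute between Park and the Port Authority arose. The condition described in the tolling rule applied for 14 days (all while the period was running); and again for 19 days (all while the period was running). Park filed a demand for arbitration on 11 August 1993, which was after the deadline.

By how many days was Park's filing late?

209 days after 6 November 1992 is June 3, 1993.
Tolling adds 14 days: June 3, 1993 + 14 days = June 17, 1993.
Tolling adds 19 days: June 17, 1993 + 19 days = July 6, 1993.
July 6, 1993 is a listed holiday. The next qualifying day is July 7, 1993.
The deadline is July 7, 1993; from July 7, 1993 to August 11, 1993 is 35 days.

35 days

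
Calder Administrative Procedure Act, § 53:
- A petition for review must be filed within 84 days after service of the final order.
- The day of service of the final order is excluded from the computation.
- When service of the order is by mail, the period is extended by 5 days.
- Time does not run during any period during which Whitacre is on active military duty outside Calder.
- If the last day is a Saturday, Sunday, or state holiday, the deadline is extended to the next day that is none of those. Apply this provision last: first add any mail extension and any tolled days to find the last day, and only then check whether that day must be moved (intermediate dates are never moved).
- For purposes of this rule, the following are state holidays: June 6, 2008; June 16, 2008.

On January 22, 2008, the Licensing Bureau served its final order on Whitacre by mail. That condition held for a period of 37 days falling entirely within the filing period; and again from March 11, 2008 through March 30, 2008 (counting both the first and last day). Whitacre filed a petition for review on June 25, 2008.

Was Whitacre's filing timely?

84 days after January 22, 2008 is April 15, 2008.
Service was by mail, adding 5 days: April 15, 2008 + 5 days = April 20, 2008.
Tolling adds 37 days: April 20, 2008 + 37 days = May 27, 2008.
From March 11, 2008 through March 30, 2008 inclusive is 20 days; tolling adds 20 days: May 27, 2008 + 20 days = June 16, 2008.
June 16, 2008 is a listed holiday. The next qualifying day is June 17, 2008.
The deadline is June 17, 2008; the filing on June 25, 2008 is after that date.

No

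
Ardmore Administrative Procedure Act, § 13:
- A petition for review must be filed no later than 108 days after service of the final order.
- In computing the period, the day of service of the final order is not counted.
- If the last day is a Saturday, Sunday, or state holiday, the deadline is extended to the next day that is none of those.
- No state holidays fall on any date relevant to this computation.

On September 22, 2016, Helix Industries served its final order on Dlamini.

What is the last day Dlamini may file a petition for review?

January 9, 2017

108 days after September 22, 2016 is January 8, 2017.
January 8, 2017 is Sunday. The next qualifying day is January 9, 2017.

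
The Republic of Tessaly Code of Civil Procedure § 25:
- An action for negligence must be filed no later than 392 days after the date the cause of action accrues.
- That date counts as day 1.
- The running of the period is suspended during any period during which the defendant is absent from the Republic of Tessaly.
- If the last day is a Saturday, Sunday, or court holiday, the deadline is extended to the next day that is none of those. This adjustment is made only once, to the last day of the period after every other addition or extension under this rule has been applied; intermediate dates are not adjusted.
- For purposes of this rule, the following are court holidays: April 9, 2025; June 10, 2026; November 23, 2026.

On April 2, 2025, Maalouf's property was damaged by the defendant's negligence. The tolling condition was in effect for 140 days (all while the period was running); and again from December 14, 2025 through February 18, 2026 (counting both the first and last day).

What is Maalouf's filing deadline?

November 24, 2026

Counting April 2, 2025 as day 1, day 392 is April 28, 2026.
Tolling adds 140 days: April 28, 2026 + 140 days = September 15, 2026.
From December 14, 2025 through February 18, 2026 inclusive is 67 days; tolling adds 67 days: September 15, 2026 + 67 days = November 21, 2026.
November 21, 2026 is Saturday; November 22, 2026 is Sunday; November 23, 2026 is a listed holiday. The next qualifying day is November 24, 2026.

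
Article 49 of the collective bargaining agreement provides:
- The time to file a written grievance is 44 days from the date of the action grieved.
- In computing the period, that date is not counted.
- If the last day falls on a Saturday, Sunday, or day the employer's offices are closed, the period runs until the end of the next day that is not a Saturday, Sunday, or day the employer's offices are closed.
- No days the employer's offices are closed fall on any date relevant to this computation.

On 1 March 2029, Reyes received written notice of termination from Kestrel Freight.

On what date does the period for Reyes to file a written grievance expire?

44 days after 1 March 2029 is April 14, 2029.
April 14, 2029 is Saturday; April 15, 2029 is Sunday. The next qualifying day is April 16, 2029.

April 16, 2029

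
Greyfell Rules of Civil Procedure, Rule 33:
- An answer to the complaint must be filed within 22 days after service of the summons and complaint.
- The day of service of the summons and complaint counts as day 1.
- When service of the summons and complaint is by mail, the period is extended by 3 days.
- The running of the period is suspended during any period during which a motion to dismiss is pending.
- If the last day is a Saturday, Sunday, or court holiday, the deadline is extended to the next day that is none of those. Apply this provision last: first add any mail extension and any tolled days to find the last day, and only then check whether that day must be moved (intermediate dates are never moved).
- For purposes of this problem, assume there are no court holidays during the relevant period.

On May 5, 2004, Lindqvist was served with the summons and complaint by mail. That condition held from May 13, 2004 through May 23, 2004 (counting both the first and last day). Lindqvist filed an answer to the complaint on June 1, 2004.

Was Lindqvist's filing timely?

Yes

Counting May 5, 2004 as day 1, day 22 is May 26, 2004.
Service was by mail, adding 3 days: May 26, 2004 + 3 days = May 29, 2004.
From May 13, 2004 through May 23, 2004 inclusive is 11 days; tolling adds 11 days: May 29, 2004 + 11 days = June 9, 2004.
June 9, 2004 is a Wednesday and not a court holiday, so no extension applies.
The deadline is June 9, 2004; the filing on June 1, 2004 is on or before that date.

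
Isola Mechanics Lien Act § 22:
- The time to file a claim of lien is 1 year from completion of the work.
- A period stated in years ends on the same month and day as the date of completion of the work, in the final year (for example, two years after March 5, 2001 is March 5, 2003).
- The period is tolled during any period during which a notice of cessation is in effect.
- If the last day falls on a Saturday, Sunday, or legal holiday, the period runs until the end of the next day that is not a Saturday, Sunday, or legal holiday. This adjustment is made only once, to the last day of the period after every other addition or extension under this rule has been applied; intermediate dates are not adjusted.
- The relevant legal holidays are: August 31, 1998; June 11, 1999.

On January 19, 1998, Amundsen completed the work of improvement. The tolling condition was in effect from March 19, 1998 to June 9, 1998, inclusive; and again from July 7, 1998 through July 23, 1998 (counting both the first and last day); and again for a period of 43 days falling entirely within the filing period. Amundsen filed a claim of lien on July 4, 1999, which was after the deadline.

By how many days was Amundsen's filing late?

20 days

1 year after January 19, 1998 is January 19, 1999.
From March 19, 1998 through June 9, 1998 inclusive is 83 days; tolling adds 83 days: January 19, 1999 + 83 days = April 12, 1999.
From July 7, 1998 through July 23, 1998 inclusive is 17 days; tolling adds 17 days: April 12, 1999 + 17 days = April 29, 1999.
Tolling adds 43 days: April 29, 1999 + 43 days = June 11, 1999.
June 11, 1999 is a listed holiday; June 12, 1999 is Saturday; June 13, 1999 is Sunday. The next qualifying day is June 14, 1999.
The deadline is June 14, 1999; from June 14, 1999 to July 4, 1999 is 20 days.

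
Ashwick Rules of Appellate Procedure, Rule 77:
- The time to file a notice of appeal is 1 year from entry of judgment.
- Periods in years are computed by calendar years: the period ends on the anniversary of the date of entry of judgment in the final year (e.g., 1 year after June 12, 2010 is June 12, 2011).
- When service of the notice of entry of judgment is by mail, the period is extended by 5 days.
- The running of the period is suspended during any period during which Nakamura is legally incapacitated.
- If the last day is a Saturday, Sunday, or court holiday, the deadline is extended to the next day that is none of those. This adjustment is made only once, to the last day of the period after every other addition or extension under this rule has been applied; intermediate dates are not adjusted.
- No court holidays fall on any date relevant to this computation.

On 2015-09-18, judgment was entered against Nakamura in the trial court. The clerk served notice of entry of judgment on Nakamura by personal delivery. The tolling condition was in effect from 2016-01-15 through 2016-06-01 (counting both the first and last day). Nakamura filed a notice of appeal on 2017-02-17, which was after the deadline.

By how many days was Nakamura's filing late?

11 days

1 year after 2015-09-18 is September 18, 2016.
Service was not by mail, so no mail extension applies.
From January 15, 2016 through June 1, 2016 inclusive is 139 days; tolling adds 139 days: September 18, 2016 + 139 days = February 4, 2017.
February 4, 2017 is Saturday; February 5, 2017 is Sunday. The next qualifying day is February 6, 2017.
The deadline is February 6, 2017; from February 6, 2017 to February 17, 2017 is 11 days.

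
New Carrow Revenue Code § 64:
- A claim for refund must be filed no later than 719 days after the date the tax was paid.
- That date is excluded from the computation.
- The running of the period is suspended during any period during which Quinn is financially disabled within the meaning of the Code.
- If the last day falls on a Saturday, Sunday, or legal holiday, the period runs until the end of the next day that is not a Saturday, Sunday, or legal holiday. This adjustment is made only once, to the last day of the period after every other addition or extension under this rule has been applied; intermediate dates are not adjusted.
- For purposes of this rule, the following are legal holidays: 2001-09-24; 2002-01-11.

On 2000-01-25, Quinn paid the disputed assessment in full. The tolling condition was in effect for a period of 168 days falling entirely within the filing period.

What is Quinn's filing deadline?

July 1, 2002

719 days after 2000-01-25 is January 13, 2002.
Tolling adds 168 days: January 13, 2002 + 168 days = June 30, 2002.
June 30, 2002 is Sunday. The next qualifying day is July 1, 2002.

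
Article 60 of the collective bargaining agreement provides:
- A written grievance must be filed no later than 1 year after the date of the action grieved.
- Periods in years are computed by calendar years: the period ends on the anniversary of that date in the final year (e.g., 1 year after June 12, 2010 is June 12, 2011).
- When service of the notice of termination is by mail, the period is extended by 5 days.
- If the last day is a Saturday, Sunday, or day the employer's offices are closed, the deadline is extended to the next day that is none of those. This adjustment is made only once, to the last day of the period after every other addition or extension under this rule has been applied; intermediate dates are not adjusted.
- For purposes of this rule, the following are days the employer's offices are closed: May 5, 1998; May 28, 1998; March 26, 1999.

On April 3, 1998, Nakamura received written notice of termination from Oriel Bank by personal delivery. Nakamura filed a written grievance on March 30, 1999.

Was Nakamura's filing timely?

Yes

1 year after April 3, 1998 is April 3, 1999.
Service was not by mail, so no mail extension applies.
April 3, 1999 is Saturday; April 4, 1999 is Sunday. The next qualifying day is April 5, 1999.
The deadline is April 5, 1999; the filing on March 30, 1999 is on or before that date.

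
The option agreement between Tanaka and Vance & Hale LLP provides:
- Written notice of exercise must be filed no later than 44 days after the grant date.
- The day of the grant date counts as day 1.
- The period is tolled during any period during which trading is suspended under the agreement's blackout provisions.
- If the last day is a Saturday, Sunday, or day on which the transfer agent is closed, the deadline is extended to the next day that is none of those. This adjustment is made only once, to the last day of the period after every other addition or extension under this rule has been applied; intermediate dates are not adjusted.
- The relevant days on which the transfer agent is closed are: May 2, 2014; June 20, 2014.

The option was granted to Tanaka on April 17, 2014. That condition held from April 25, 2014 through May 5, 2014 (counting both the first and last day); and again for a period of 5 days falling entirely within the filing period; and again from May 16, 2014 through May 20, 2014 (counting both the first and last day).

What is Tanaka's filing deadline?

June 23, 2014

Counting April 17, 2014 as day 1, day 44 is May 30, 2014.
From April 25, 2014 through May 5, 2014 inclusive is 11 days; tolling adds 11 days: May 30, 2014 + 11 days = June 10, 2014.
Tolling adds 5 days: June 10, 2014 + 5 days = June 15, 2014.
From May 16, 2014 through May 20, 2014 inclusive is 5 days; tolling adds 5 days: June 15, 2014 + 5 days = June 20, 2014.
June 20, 2014 is a listed holiday; June 21, 2014 is Saturday; June 22, 2014 is Sunday. The next qualifying day is June 23, 2014.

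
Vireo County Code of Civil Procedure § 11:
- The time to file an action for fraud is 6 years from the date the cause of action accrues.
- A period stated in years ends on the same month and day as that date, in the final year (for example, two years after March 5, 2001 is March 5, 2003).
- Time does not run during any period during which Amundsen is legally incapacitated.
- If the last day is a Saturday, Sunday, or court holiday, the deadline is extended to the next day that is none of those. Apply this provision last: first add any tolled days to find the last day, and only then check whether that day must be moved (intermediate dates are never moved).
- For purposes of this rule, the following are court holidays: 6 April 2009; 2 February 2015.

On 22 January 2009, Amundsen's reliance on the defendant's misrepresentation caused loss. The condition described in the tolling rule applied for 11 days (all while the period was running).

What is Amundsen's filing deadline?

6 years after 22 January 2009 is January 22, 2015.
Tolling adds 11 days: January 22, 2015 + 11 days = February 2, 2015.
February 2, 2015 is a listed holiday. The next qualifying day is February 3, 2015.

February 3, 2015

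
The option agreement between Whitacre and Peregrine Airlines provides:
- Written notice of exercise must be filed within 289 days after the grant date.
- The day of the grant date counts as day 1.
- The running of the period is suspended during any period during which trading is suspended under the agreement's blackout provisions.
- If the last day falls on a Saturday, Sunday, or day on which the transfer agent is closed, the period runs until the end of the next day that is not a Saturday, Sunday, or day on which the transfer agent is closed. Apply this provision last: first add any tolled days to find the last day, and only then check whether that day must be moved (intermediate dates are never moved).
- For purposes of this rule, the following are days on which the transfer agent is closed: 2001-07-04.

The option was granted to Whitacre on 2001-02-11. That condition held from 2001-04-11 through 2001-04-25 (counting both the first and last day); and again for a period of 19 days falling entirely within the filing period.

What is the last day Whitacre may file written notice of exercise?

Counting 2001-02-11 as day 1, day 289 is November 26, 2001.
From April 11, 2001 through April 25, 2001 inclusive is 15 days; tolling adds 15 days: November 26, 2001 + 15 days = December 11, 2001.
Tolling adds 19 days: December 11, 2001 + 19 days = December 30, 2001.
December 30, 2001 is Sunday. The next qualifying day is December 31, 2001.

December 31, 2001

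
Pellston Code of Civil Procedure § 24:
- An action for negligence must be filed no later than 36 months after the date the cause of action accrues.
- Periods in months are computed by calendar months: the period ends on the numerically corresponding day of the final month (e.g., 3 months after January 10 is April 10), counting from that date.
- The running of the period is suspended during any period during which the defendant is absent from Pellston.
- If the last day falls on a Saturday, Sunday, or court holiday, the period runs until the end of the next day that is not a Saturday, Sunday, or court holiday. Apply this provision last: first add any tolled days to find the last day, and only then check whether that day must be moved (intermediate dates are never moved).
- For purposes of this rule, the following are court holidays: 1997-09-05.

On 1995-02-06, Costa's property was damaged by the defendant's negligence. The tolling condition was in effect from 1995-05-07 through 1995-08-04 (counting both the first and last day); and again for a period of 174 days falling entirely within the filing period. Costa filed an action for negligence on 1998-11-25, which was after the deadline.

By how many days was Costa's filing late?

28 days

36 months after 1995-02-06 is February 6, 1998.
From May 7, 1995 through August 4, 1995 inclusive is 90 days; tolling adds 90 days: February 6, 1998 + 90 days = May 7, 1998.
Tolling adds 174 days: May 7, 1998 + 174 days = October 28, 1998.
October 28, 1998 is a Wednesday and not a court holiday, so no extension applies.
The deadline is October 28, 1998; from October 28, 1998 to November 25, 1998 is 28 days.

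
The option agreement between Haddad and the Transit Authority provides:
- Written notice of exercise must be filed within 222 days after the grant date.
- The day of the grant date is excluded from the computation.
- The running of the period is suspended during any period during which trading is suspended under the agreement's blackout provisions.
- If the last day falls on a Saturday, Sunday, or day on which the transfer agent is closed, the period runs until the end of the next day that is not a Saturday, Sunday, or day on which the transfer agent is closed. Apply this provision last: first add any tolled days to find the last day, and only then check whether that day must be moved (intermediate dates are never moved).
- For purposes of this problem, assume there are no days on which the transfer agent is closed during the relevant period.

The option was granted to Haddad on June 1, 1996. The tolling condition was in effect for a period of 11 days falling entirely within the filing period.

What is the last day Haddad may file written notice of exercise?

222 days after June 1, 1996 is January 9, 1997.
Tolling adds 11 days: January 9, 1997 + 11 days = January 20, 1997.
January 20, 1997 is a Monday and not a day on which the transfer agent is closed, so no extension applies.

January 20, 1997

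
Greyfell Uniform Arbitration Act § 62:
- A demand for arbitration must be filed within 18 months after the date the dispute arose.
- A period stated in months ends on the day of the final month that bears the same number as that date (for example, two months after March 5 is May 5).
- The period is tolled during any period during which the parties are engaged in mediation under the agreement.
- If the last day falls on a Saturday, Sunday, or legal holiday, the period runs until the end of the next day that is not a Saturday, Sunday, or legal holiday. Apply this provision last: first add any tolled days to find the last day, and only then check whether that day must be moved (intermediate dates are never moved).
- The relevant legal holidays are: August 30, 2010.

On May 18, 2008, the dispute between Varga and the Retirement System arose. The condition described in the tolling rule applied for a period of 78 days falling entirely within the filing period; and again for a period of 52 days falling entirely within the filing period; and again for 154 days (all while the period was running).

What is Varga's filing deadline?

18 months after May 18, 2008 is November 18, 2009.
Tolling adds 78 days: November 18, 2009 + 78 days = February 4, 2010.
Tolling adds 52 days: February 4, 2010 + 52 days = March 28, 2010.
Tolling adds 154 days: March 28, 2010 + 154 days = August 29, 2010.
August 29, 2010 is Sunday; August 30, 2010 is a listed holiday. The next qualifying day is August 31, 2010.

August 31, 2010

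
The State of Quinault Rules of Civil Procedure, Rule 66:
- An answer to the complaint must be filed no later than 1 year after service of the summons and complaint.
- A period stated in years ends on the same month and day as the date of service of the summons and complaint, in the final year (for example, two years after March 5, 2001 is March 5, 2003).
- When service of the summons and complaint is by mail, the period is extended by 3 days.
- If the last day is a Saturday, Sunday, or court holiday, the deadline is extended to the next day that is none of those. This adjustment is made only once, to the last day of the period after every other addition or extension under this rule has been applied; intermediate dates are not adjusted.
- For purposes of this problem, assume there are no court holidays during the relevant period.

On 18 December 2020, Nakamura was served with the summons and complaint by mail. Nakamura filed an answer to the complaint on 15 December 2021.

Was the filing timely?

Yes

1 year after 18 December 2020 is December 18, 2021.
Service was by mail, adding 3 days: December 18, 2021 + 3 days = December 21, 2021.
December 21, 2021 is a Tuesday and not a court holiday, so no extension applies.
The deadline is December 21, 2021; the filing on December 15, 2021 is on or before that date.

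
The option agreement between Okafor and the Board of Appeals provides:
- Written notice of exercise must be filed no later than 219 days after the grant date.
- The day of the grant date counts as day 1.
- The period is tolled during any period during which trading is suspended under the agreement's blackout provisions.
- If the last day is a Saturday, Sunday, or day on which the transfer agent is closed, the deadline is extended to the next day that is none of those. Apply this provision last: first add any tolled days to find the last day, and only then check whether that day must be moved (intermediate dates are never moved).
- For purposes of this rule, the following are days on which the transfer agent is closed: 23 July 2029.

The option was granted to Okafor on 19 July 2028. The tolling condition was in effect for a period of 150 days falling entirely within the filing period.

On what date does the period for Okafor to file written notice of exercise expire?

July 24, 2029

Counting 19 July 2028 as day 1, day 219 is February 22, 2029.
Tolling adds 150 days: February 22, 2029 + 150 days = July 22, 2029.
July 22, 2029 is Sunday; July 23, 2029 is a listed holiday. The next qualifying day is July 24, 2029.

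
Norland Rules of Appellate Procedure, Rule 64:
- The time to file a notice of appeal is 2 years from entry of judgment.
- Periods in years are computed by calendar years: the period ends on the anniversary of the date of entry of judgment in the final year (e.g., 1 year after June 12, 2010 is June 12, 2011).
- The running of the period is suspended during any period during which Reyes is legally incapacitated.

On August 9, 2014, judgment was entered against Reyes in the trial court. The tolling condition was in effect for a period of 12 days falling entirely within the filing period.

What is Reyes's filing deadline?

2 years after August 9, 2014 is August 9, 2016.
Tolling adds 12 days: August 9, 2016 + 12 days = August 21, 2016.

August 21, 2016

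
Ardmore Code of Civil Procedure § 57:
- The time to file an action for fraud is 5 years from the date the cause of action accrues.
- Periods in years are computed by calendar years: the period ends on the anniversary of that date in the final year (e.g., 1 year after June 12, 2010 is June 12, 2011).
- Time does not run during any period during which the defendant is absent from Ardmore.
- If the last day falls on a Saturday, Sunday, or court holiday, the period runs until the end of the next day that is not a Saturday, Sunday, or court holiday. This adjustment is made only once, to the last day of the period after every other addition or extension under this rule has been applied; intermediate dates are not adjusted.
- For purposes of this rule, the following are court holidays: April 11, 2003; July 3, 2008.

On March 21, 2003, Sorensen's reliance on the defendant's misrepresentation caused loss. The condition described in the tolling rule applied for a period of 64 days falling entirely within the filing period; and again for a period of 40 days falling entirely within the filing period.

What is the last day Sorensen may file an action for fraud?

5 years after March 21, 2003 is March 21, 2008.
Tolling adds 64 days: March 21, 2008 + 64 days = May 24, 2008.
Tolling adds 40 days: May 24, 2008 + 40 days = July 3, 2008.
July 3, 2008 is a listed holiday. The next qualifying day is July 4, 2008.

July 4, 2008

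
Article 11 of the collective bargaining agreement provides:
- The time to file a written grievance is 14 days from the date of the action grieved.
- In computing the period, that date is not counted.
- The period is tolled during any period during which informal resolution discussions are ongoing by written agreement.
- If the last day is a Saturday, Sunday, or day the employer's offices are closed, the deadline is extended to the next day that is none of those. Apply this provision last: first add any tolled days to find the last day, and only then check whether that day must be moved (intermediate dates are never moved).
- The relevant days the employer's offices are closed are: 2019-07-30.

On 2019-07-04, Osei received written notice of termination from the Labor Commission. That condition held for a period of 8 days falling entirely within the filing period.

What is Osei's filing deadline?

July 26, 2019

14 days after 2019-07-04 is July 18, 2019.
Tolling adds 8 days: July 18, 2019 + 8 days = July 26, 2019.
July 26, 2019 is a Friday and not a day the employer's offices are closed, so no extension applies.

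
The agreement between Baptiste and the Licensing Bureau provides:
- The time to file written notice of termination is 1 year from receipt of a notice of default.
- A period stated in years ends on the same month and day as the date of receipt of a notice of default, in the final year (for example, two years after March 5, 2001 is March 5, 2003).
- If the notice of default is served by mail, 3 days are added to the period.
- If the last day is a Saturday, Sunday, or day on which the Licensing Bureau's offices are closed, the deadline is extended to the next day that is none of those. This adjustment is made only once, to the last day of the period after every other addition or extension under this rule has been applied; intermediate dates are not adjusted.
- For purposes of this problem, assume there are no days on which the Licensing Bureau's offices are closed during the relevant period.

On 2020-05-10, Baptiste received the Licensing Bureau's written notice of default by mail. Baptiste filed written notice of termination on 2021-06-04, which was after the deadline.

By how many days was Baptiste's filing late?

22 days

1 year after 2020-05-10 is May 10, 2021.
Service was by mail, adding 3 days: May 10, 2021 + 3 days = May 13, 2021.
May 13, 2021 is a Thursday and not a day on which the Licensing Bureau's offices are closed, so no extension applies.
The deadline is May 13, 2021; from May 13, 2021 to June 4, 2021 is 22 days.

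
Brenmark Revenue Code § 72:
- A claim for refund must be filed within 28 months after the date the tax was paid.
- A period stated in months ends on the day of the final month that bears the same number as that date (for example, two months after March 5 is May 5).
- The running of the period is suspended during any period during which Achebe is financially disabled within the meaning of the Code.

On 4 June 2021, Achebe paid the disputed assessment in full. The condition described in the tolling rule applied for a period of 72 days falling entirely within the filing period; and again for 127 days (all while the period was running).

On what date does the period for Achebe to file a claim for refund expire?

April 20, 2024

28 months after 4 June 2021 is October 4, 2023.
Tolling adds 72 days: October 4, 2023 + 72 days = December 15, 2023.
Tolling adds 127 days: December 15, 2023 + 127 days = April 20, 2024.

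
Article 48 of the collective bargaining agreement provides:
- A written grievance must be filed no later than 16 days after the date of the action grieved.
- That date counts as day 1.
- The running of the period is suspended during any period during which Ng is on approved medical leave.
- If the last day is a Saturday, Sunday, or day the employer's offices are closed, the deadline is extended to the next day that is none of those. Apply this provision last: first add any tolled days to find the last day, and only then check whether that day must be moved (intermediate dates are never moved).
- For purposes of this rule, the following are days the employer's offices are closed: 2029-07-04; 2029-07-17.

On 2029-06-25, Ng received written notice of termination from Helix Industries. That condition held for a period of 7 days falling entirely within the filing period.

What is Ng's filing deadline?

Counting 2029-06-25 as day 1, day 16 is July 10, 2029.
Tolling adds 7 days: July 10, 2029 + 7 days = July 17, 2029.
July 17, 2029 is a listed holiday. The next qualifying day is July 18, 2029.

July 18, 2029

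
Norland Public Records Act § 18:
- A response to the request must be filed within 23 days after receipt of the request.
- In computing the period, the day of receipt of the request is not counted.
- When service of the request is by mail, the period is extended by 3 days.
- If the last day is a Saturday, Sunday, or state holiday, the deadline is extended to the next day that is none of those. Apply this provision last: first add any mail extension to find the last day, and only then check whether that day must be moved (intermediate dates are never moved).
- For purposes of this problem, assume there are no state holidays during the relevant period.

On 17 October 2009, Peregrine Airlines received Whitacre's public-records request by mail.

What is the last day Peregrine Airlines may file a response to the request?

23 days after 17 October 2009 is November 9, 2009.
Service was by mail, adding 3 days: November 9, 2009 + 3 days = November 12, 2009.
November 12, 2009 is a Thursday and not a state holiday, so no extension applies.

November 12, 2009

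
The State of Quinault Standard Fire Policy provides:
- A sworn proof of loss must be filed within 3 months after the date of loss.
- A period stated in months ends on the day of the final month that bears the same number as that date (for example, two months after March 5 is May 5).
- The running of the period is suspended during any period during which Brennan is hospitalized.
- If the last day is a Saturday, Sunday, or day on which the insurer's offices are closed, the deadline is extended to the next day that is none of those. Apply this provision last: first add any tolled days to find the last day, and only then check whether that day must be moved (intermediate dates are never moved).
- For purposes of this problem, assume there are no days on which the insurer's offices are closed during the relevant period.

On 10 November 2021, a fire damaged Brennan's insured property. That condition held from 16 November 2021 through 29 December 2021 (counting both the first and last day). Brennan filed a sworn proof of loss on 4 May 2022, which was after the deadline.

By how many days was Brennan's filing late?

37 days

3 months after 10 November 2021 is February 10, 2022.
From November 16, 2021 through December 29, 2021 inclusive is 44 days; tolling adds 44 days: February 10, 2022 + 44 days = March 26, 2022.
March 26, 2022 is Saturday; March 27, 2022 is Sunday. The next qualifying day is March 28, 2022.
The deadline is March 28, 2022; from March 28, 2022 to May 4, 2022 is 37 days.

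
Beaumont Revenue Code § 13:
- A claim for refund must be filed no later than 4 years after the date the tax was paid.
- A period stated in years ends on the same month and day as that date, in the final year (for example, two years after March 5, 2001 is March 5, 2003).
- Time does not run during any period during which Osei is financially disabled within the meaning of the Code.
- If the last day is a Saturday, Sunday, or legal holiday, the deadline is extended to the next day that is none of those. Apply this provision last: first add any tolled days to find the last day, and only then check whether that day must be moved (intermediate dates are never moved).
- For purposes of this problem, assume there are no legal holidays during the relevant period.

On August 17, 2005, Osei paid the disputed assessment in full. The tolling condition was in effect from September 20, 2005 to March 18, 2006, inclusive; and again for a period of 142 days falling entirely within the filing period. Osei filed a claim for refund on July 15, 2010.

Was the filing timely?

No

4 years after August 17, 2005 is August 17, 2009.
From September 20, 2005 through March 18, 2006 inclusive is 180 days; tolling adds 180 days: August 17, 2009 + 180 days = February 13, 2010.
Tolling adds 142 days: February 13, 2010 + 142 days = July 5, 2010.
July 5, 2010 is a Monday and not a legal holiday, so no extension applies.
The deadline is July 5, 2010; the filing on July 15, 2010 is after that date.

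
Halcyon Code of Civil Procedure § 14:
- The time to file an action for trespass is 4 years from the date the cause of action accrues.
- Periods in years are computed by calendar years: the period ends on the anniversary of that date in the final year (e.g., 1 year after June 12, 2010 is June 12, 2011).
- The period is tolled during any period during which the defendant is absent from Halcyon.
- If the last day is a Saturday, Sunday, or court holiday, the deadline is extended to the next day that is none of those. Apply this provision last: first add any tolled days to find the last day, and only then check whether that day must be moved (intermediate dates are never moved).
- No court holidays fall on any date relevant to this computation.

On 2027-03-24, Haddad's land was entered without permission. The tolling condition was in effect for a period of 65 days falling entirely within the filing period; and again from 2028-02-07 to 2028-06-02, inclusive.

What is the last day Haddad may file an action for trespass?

4 years after 2027-03-24 is March 24, 2031.
Tolling adds 65 days: March 24, 2031 + 65 days = May 28, 2031.
From February 7, 2028 through June 2, 2028 inclusive is 117 days; tolling adds 117 days: May 28, 2031 + 117 days = September 22, 2031.
September 22, 2031 is a Monday and not a court holiday, so no extension applies.

September 22, 2031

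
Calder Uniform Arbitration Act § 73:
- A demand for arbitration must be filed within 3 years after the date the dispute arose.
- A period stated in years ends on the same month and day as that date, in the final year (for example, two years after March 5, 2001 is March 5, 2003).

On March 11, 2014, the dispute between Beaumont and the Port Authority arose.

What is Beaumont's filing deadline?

3 years after March 11, 2014 is March 11, 2017.

March 11, 2017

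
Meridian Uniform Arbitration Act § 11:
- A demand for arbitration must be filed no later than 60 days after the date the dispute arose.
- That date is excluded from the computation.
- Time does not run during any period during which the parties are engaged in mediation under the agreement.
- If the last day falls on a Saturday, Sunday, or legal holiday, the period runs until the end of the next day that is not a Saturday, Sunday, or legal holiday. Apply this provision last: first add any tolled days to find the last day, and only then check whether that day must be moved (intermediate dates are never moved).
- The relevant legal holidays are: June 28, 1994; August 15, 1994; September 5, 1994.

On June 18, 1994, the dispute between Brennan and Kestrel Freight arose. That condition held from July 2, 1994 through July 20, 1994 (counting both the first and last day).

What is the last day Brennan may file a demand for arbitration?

September 6, 1994

60 days after June 18, 1994 is August 17, 1994.
From July 2, 1994 through July 20, 1994 inclusive is 19 days; tolling adds 19 days: August 17, 1994 + 19 days = September 5, 1994.
September 5, 1994 is a listed holiday. The next qualifying day is September 6, 1994.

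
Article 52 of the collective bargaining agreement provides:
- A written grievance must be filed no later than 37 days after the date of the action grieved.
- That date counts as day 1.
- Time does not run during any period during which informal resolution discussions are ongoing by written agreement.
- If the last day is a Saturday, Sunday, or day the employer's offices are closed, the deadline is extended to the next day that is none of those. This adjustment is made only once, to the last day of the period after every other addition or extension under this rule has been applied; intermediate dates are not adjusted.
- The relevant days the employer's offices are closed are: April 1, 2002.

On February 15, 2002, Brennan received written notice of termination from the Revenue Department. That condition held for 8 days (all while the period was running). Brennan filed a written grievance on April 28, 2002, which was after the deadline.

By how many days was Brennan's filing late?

26 days

Counting February 15, 2002 as day 1, day 37 is March 23, 2002.
Tolling adds 8 days: March 23, 2002 + 8 days = March 31, 2002.
March 31, 2002 is Sunday; April 1, 2002 is a listed holiday. The next qualifying day is April 2, 2002.
The deadline is April 2, 2002; from April 2, 2002 to April 28, 2002 is 26 days.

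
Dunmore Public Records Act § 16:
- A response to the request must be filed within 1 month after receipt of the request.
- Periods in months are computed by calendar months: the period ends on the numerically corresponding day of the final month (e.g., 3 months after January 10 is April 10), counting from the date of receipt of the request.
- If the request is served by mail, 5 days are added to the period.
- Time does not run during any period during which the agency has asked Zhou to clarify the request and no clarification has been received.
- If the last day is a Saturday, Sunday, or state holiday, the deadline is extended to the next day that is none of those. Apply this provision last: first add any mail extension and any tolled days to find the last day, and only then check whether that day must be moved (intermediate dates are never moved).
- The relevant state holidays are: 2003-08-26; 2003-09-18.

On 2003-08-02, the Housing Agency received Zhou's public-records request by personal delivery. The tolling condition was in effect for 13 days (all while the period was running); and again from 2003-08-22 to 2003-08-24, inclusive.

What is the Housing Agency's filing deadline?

September 19, 2003

1 month after 2003-08-02 is September 2, 2003.
Service was not by mail, so no mail extension applies.
Tolling adds 13 days: September 2, 2003 + 13 days = September 15, 2003.
From August 22, 2003 through August 24, 2003 inclusive is 3 days; tolling adds 3 days: September 15, 2003 + 3 days = September 18, 2003.
September 18, 2003 is a listed holiday. The next qualifying day is September 19, 2003.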